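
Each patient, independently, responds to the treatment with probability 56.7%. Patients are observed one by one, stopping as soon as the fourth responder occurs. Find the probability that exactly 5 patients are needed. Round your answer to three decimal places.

Y = trial on which the fourth success occurs; negative binomial, r=4, p=0.567.
P(Y=5) = C(4,3) · p^4 · (1−p)^1
= 4 · 0.10336 · 0.433 = 0.17901

0.179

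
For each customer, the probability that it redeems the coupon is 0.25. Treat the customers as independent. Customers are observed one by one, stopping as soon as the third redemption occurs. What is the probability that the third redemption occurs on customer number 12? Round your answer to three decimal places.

Y = trial on which the third success occurs; negative binomial, r=3, p=0.25.
P(Y=12) = C(11,2) · p^3 · (1−p)^9
= 55 · 0.015625 · 0.075085 = 0.06453

0.065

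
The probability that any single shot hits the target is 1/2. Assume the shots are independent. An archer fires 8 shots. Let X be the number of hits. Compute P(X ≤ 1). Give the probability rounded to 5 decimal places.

0.03516

X ~ Binomial(8, 0.50); P(X ≤ 1) = Σ C(8,k) p^k (1−p)^(8−k) over k:
  k=0: C(8,0)·0.50^0·0.50^8 = 0.0039062
  k=1: C(8,1)·0.50^1·0.50^7 = 0.0312500
Total = 0.0351562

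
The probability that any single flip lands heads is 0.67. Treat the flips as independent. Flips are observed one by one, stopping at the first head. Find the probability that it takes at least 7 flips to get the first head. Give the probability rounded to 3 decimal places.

0.001

Y = number of flips to the first success; geometric, p = 0.67.
P(Y > 6) = P(first 6 all fail) = (1−p)^6 = 0.00129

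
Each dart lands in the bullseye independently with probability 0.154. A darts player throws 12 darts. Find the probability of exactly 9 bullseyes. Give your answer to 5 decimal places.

0.00001

X ~ Binomial(n=12, p=0.154).
P(X=9) = C(12,9) · p^9 · (1−p)^3
= 220 · 4.8718e-08 · 0.6055 = 0.0000065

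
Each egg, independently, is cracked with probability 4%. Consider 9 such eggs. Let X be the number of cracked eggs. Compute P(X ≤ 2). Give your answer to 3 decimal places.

0.996

X ~ Binomial(9, 0.04); P(X ≤ 2) = Σ C(9,k) p^k (1−p)^(9−k) over k:
  k=0: C(9,0)·0.04^0·0.96^9 = 0.69253
  k=1: C(9,1)·0.04^1·0.96^8 = 0.25970
  k=2: C(9,2)·0.04^2·0.96^7 = 0.04328
Total = 0.99552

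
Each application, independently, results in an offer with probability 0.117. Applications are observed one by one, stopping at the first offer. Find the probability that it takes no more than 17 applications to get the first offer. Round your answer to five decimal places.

0.87940

Y = number of applications to the first success; geometric, p = 0.117.
P(Y ≤ 17) = 1 − (1−p)^17 = 1 − 0.1205957 = 0.8794043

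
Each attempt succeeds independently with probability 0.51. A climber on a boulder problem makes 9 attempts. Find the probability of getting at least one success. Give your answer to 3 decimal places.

P(at least one) = 1 − P(none) = 1 − (1 − 0.51)^9
= 1 − 0.00163 = 0.99837

0.998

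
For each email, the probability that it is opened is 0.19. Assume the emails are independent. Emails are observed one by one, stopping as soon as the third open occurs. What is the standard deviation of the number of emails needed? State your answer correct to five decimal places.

Y = total emails until the third success; negative binomial with r=3, p=0.19.
SD(Y) = √[r(1−p)/p²] = √(67.3130194) = 8.2044512

8.20445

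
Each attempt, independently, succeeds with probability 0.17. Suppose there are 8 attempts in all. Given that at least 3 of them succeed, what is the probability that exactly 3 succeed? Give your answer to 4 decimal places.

0.7677

X ~ Binomial(8, 0.17). Want P(X=3 | X≥3) = P(X=3) / P(X≥3).
P(X=3) = C(8,3)·0.17^3·0.83^5 = 0.108374
P(X≥3) = 1 − 0.225229 − 0.369050 − 0.264560 = 0.141160
Ratio = 0.108374 / 0.141160 = 0.767737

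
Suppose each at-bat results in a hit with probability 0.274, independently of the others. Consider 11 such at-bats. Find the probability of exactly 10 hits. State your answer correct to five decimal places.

0.00002

X ~ Binomial(n=11, p=0.274).
P(X=10) = C(11,10) · p^10 · (1−p)^1
= 11 · 2.3851e-06 · 0.726 = 0.0000190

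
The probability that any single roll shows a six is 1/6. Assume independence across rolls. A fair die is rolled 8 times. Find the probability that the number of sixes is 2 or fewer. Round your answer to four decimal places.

0.8652

X ~ Binomial(8, 0.166667); P(X ≤ 2) = Σ C(8,k) p^k (1−p)^(8−k) over k:
  k=0: C(8,0)·0.166667^0·0.833333^8 = 0.232568
  k=1: C(8,1)·0.166667^1·0.833333^7 = 0.372109
  k=2: C(8,2)·0.166667^2·0.833333^6 = 0.260476
Total = 0.865153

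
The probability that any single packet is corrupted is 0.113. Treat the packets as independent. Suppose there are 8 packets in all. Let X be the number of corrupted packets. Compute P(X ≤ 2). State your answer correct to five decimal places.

X ~ Binomial(8, 0.113); P(X ≤ 2) = Σ C(8,k) p^k (1−p)^(8−k) over k:
  k=0: C(8,0)·0.113^0·0.887^8 = 0.3831678
  k=1: C(8,1)·0.113^1·0.887^7 = 0.3905114
  k=2: C(8,2)·0.113^2·0.887^6 = 0.1741232
Total = 0.9478024

0.94780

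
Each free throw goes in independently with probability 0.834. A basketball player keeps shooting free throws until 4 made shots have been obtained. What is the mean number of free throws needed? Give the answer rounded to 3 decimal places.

4.796

Y = total free throws until the fourth success; negative binomial with r=4, p=0.834.
E[Y] = r / p = 4 / 0.834 = 4.79616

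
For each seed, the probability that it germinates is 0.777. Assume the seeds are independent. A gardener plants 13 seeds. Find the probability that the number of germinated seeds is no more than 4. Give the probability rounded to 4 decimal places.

0.0004

X ~ Binomial(13, 0.777); P(X ≤ 4) = Σ C(13,k) p^k (1−p)^(13−k) over k:
  k=0: C(13,0)·0.777^0·0.223^13 = 0.000000
  k=1: C(13,1)·0.777^1·0.223^12 = 0.000000
  k=2: C(13,2)·0.777^2·0.223^11 = 0.000003
  k=3: C(13,3)·0.777^3·0.223^10 = 0.000041
  k=4: C(13,4)·0.777^4·0.223^9 = 0.000355
Total = 0.000400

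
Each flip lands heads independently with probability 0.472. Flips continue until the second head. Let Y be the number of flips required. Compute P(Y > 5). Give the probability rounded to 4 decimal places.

0.2245

Needing more than 5 flips ⇔ fewer than 2 successes in the first 5. With X ~ Binomial(5, 0.472), P(Y > 5) = P(X ≤ 1).
  k=0: C(5,0)·0.472^0·0.528^5 = 0.041036
  k=1: C(5,1)·0.472^1·0.528^4 = 0.183420
P(X ≤ 1) = 0.224457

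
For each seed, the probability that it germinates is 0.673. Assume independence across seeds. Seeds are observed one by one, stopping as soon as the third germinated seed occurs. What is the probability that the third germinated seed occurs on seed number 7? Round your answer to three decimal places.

Y = trial on which the third success occurs; negative binomial, r=3, p=0.673.
P(Y=7) = C(6,2) · p^3 · (1−p)^4
= 15 · 0.30482 · 0.011434 = 0.05228

0.052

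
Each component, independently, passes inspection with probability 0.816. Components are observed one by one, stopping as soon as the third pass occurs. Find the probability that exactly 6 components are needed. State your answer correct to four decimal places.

0.0338

Y = trial on which the third success occurs; negative binomial, r=3, p=0.816.
P(Y=6) = C(5,2) · p^3 · (1−p)^3
= 10 · 0.54334 · 0.0062295 = 0.033847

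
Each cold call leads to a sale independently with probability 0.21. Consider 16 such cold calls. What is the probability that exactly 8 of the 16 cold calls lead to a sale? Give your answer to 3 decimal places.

0.007

X ~ Binomial(n=16, p=0.21).
P(X=8) = C(16,8) · p^8 · (1−p)^8
= 12870 · 3.7823e-06 · 0.15171 = 0.00738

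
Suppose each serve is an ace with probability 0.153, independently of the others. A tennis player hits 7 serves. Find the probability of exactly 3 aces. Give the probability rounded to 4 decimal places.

X ~ Binomial(n=7, p=0.153).
P(X=3) = C(7,3) · p^3 · (1−p)^4
= 35 · 0.0035816 · 0.51468 = 0.064517

0.0645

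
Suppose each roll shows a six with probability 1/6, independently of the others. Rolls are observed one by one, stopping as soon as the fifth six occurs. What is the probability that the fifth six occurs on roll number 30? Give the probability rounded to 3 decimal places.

Y = trial on which the fifth success occurs; negative binomial, r=5, p=0.166667.
P(Y=30) = C(29,4) · p^5 · (1−p)^25
= 23751 · 0.0001286 · 0.010483 = 0.03202

0.032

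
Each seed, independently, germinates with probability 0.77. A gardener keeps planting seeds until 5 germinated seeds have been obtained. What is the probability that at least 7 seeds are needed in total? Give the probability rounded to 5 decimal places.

Needing more than 6 seeds ⇔ fewer than 5 successes in the first 6. With X ~ Binomial(6, 0.77), P(Y > 6) = P(X ≤ 4).
  k=0: C(6,0)·0.77^0·0.23^6 = 0.0001480
  k=1: C(6,1)·0.77^1·0.23^5 = 0.0029736
  k=2: C(6,2)·0.77^2·0.23^4 = 0.0248877
  k=3: C(6,3)·0.77^3·0.23^3 = 0.1110927
  k=4: C(6,4)·0.77^4·0.23^2 = 0.2789394
P(X ≤ 4) = 0.4180414

0.41804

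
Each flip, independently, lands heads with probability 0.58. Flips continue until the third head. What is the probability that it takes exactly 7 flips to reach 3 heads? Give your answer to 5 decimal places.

Y = trial on which the third success occurs; negative binomial, r=3, p=0.58.
P(Y=7) = C(6,2) · p^3 · (1−p)^4
= 15 · 0.19511 · 0.031117 = 0.0910694

0.09107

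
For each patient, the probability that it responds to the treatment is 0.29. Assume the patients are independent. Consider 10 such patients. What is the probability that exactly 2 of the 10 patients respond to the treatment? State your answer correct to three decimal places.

0.244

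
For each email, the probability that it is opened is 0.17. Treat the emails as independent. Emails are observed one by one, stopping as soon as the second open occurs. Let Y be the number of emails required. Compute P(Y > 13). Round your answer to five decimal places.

0.32495

Needing more than 13 emails ⇔ fewer than 2 successes in the first 13. With X ~ Binomial(13, 0.17), P(Y > 13) = P(X ≤ 1).
  k=0: C(13,0)·0.17^0·0.83^13 = 0.0887187
  k=1: C(13,1)·0.17^1·0.83^12 = 0.2362269
P(X ≤ 1) = 0.3249456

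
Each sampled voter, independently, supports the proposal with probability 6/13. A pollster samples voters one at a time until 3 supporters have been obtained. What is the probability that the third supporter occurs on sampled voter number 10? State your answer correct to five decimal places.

Y = trial on which the third success occurs; negative binomial, r=3, p=0.461538.
P(Y=10) = C(9,2) · p^3 · (1−p)^7
= 36 · 0.098316 · 0.013125 = 0.0464525

0.04645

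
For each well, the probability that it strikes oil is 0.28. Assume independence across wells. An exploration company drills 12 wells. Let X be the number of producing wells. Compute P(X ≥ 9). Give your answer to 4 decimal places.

0.0010

X ~ Binomial(12, 0.28); P(X ≥ 9) = Σ C(12,k) p^k (1−p)^(12−k) over k:
  k=9: C(12,9)·0.28^9·0.72^3 = 0.000869
  k=10: C(12,10)·0.28^10·0.72^2 = 0.000101
  k=11: C(12,11)·0.28^11·0.72^1 = 0.000007
  k=12: C(12,12)·0.28^12·0.72^0 = 0.000000
Total = 0.000977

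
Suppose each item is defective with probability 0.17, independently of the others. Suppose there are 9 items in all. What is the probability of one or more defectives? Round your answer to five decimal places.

P(at least one) = 1 − P(none) = 1 − (1 − 0.17)^9
= 1 − 0.1869403 = 0.8130597

0.81306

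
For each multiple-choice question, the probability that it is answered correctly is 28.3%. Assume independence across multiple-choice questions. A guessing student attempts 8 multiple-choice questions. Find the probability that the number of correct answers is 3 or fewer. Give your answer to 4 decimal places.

X ~ Binomial(8, 0.283); P(X ≤ 3) = Σ C(8,k) p^k (1−p)^(8−k) over k:
  k=0: C(8,0)·0.283^0·0.717^8 = 0.069848
  k=1: C(8,1)·0.283^1·0.717^7 = 0.220552
  k=2: C(8,2)·0.283^2·0.717^6 = 0.304681
  k=3: C(8,3)·0.283^3·0.717^5 = 0.240516
Total = 0.835596

0.8356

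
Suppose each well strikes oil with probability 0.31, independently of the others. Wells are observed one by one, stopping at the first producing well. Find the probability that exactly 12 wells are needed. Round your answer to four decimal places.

Geometric (trials to first success), p = 0.31.
P(Y = 12) = (1−p)^11 · p = 0.016879 · 0.31 = 0.005232

0.0052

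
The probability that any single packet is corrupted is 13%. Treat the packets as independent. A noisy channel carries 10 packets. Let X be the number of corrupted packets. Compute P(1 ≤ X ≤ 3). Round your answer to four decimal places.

X ~ Binomial(10, 0.13); P(1 ≤ X ≤ 3) = Σ C(10,k) p^k (1−p)^(10−k) over k:
  k=1: C(10,1)·0.13^1·0.87^9 = 0.371207
  k=2: C(10,2)·0.13^2·0.87^8 = 0.249605
  k=3: C(10,3)·0.13^3·0.87^7 = 0.099459
Total = 0.720272

0.7203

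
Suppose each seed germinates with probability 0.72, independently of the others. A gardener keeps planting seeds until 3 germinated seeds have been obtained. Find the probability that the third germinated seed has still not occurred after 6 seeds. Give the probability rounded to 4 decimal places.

Needing more than 6 seeds ⇔ fewer than 3 successes in the first 6. With X ~ Binomial(6, 0.72), P(Y > 6) = P(X ≤ 2).
  k=0: C(6,0)·0.72^0·0.28^6 = 0.000482
  k=1: C(6,1)·0.72^1·0.28^5 = 0.007435
  k=2: C(6,2)·0.72^2·0.28^4 = 0.047796
P(X ≤ 2) = 0.055712

0.0557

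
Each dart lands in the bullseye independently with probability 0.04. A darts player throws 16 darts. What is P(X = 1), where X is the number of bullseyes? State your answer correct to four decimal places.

0.3469

X ~ Binomial(n=16, p=0.04).
P(X=1) = C(16,1) · p^1 · (1−p)^15
= 16 · 0.04 · 0.54209 = 0.346935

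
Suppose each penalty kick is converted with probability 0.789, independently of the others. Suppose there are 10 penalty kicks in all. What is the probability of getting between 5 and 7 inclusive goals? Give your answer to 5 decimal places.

0.34721

X ~ Binomial(10, 0.789); P(5 ≤ X ≤ 7) = Σ C(10,k) p^k (1−p)^(10−k) over k:
  k=5: C(10,5)·0.789^5·0.211^5 = 0.0322254
  k=6: C(10,6)·0.789^6·0.211^4 = 0.1004179
  k=7: C(10,7)·0.789^7·0.211^3 = 0.2145693
Total = 0.3472126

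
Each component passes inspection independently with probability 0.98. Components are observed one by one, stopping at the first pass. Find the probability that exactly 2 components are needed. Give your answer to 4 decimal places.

Geometric (trials to first success), p = 0.98.
P(Y = 2) = (1−p)^1 · p = 0.02 · 0.98 = 0.019600

0.0196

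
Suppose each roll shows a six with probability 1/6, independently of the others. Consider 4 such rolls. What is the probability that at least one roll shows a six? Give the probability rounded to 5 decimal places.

0.51775

P(at least one) = 1 − P(none) = 1 − (1 − 0.166667)^4
= 1 − 0.4822531 = 0.5177469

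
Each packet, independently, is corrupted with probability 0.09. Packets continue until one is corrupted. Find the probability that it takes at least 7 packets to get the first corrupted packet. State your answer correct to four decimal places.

0.5679

Y = number of packets to the first success; geometric, p = 0.09.
P(Y > 6) = P(first 6 all fail) = (1−p)^6 = 0.567869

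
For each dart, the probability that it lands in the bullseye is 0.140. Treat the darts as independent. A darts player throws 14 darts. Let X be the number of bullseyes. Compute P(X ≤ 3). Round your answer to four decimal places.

0.8790

X ~ Binomial(14, 0.14); P(X ≤ 3) = Σ C(14,k) p^k (1−p)^(14−k) over k:
  k=0: C(14,0)·0.14^0·0.86^14 = 0.121054
  k=1: C(14,1)·0.14^1·0.86^13 = 0.275890
  k=2: C(14,2)·0.14^2·0.86^12 = 0.291930
  k=3: C(14,3)·0.14^3·0.86^11 = 0.190094
Total = 0.878968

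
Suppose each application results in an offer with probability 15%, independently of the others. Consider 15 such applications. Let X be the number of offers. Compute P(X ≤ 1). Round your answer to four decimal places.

0.3186

X ~ Binomial(15, 0.15); P(X ≤ 1) = Σ C(15,k) p^k (1−p)^(15−k) over k:
  k=0: C(15,0)·0.15^0·0.85^15 = 0.087354
  k=1: C(15,1)·0.15^1·0.85^14 = 0.231232
Total = 0.318586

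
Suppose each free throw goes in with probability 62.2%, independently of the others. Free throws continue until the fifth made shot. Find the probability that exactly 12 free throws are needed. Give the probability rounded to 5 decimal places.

Y = trial on which the fifth success occurs; negative binomial, r=5, p=0.622.
P(Y=12) = C(11,4) · p^5 · (1−p)^7
= 330 · 0.0931 · 0.0011027 = 0.0338773

0.03388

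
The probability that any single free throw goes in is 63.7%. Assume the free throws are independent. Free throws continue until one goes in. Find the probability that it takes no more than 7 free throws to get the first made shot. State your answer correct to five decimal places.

0.99917

Y = number of free throws to the first success; geometric, p = 0.637.
P(Y ≤ 7) = 1 − (1−p)^7 = 1 − 0.0008305 = 0.9991695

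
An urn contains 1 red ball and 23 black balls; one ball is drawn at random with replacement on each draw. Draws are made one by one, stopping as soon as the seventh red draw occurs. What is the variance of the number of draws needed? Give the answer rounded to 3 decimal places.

3864.000

Y = total draws until the seventh success; negative binomial with r=7, p=0.041667.
Var(Y) = r(1−p)/p² = 7·0.958333 / 0.041667² = 3864.00000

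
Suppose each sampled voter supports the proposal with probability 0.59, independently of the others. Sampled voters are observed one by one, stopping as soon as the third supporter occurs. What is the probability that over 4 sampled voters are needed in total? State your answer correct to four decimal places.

Needing more than 4 sampled voters ⇔ fewer than 3 successes in the first 4. With X ~ Binomial(4, 0.59), P(Y > 4) = P(X ≤ 2).
  k=0: C(4,0)·0.59^0·0.41^4 = 0.028258
  k=1: C(4,1)·0.59^1·0.41^3 = 0.162654
  k=2: C(4,2)·0.59^2·0.41^2 = 0.351094
P(X ≤ 2) = 0.542005

0.5420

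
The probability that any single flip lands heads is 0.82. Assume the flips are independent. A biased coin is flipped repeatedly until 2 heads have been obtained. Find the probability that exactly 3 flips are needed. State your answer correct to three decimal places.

0.242

Y = trial on which the second success occurs; negative binomial, r=2, p=0.82.
P(Y=3) = C(2,1) · p^2 · (1−p)^1
= 2 · 0.6724 · 0.18 = 0.24206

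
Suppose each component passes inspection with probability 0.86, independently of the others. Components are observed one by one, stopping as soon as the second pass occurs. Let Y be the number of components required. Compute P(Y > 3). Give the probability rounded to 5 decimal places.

0.05331

Needing more than 3 components ⇔ fewer than 2 successes in the first 3. With X ~ Binomial(3, 0.86), P(Y > 3) = P(X ≤ 1).
  k=0: C(3,0)·0.86^0·0.14^3 = 0.0027440
  k=1: C(3,1)·0.86^1·0.14^2 = 0.0505680
P(X ≤ 1) = 0.0533120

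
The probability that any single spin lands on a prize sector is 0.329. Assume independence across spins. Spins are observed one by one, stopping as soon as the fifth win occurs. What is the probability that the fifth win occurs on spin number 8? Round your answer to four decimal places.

0.0408

Y = trial on which the fifth success occurs; negative binomial, r=5, p=0.329.
P(Y=8) = C(7,4) · p^5 · (1−p)^3
= 35 · 0.0038546 · 0.30211 = 0.040758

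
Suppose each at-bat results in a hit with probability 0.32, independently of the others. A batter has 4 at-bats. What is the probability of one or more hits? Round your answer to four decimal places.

0.7862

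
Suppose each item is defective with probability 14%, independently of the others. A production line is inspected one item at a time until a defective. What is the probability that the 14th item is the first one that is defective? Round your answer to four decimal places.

Geometric (trials to first success), p = 0.14.
P(Y = 14) = (1−p)^13 · p = 0.14076 · 0.14 = 0.019706

0.0197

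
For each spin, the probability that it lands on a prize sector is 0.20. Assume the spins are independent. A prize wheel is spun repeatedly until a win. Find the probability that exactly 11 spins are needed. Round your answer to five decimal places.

0.02147

Geometric (trials to first success), p = 0.20.
P(Y = 11) = (1−p)^10 · p = 0.10737 · 0.20 = 0.0214748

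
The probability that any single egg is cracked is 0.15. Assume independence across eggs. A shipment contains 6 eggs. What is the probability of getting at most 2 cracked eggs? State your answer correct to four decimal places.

0.9527

X ~ Binomial(6, 0.15); P(X ≤ 2) = Σ C(6,k) p^k (1−p)^(6−k) over k:
  k=0: C(6,0)·0.15^0·0.85^6 = 0.377150
  k=1: C(6,1)·0.15^1·0.85^5 = 0.399335
  k=2: C(6,2)·0.15^2·0.85^4 = 0.176177
Total = 0.952661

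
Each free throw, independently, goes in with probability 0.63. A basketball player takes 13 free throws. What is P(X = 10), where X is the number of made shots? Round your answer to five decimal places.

X ~ Binomial(n=13, p=0.63).
P(X=10) = C(13,10) · p^10 · (1−p)^3
= 286 · 0.0098493 · 0.050653 = 0.1426845

0.14268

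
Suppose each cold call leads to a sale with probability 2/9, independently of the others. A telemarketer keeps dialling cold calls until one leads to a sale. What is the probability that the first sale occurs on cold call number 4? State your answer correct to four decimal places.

0.1046

Geometric (trials to first success), p = 0.222222.
P(Y = 4) = (1−p)^3 · p = 0.47051 · 0.222222 = 0.104557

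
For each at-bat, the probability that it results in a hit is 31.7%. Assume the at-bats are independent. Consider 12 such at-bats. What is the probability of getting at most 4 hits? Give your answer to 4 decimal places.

X ~ Binomial(12, 0.317); P(X ≤ 4) = Σ C(12,k) p^k (1−p)^(12−k) over k:
  k=0: C(12,0)·0.317^0·0.683^12 = 0.010305
  k=1: C(12,1)·0.317^1·0.683^11 = 0.057394
  k=2: C(12,2)·0.317^2·0.683^10 = 0.146511
  k=3: C(12,3)·0.317^3·0.683^9 = 0.226666
  k=4: C(12,4)·0.317^4·0.683^8 = 0.236705
Total = 0.677581

0.6776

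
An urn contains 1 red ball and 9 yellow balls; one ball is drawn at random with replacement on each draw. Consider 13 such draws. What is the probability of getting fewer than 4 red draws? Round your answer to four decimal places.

0.9658

X ~ Binomial(13, 0.10); P(X ≤ 3) = Σ C(13,k) p^k (1−p)^(13−k) over k:
  k=0: C(13,0)·0.10^0·0.90^13 = 0.254187
  k=1: C(13,1)·0.10^1·0.90^12 = 0.367158
  k=2: C(13,2)·0.10^2·0.90^11 = 0.244772
  k=3: C(13,3)·0.10^3·0.90^10 = 0.099722
Total = 0.965839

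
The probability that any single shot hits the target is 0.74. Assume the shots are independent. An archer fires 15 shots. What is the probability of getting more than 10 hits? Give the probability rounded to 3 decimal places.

0.653

X ~ Binomial(15, 0.74); P(X ≥ 11) = Σ C(15,k) p^k (1−p)^(15−k) over k:
  k=11: C(15,11)·0.74^11·0.26^4 = 0.22729
  k=12: C(15,12)·0.74^12·0.26^3 = 0.21563
  k=13: C(15,13)·0.74^13·0.26^2 = 0.14163
  k=14: C(15,14)·0.74^14·0.26^1 = 0.05758
  k=15: C(15,15)·0.74^15·0.26^0 = 0.01093
Total = 0.65306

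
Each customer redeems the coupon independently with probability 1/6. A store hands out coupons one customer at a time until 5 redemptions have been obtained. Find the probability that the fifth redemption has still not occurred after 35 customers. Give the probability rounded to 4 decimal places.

Needing more than 35 customers ⇔ fewer than 5 successes in the first 35. With X ~ Binomial(35, 0.166667), P(Y > 35) = P(X ≤ 4).
  k=0: C(35,0)·0.166667^0·0.833333^35 = 0.001693
  k=1: C(35,1)·0.166667^1·0.833333^34 = 0.011851
  k=2: C(35,2)·0.166667^2·0.833333^33 = 0.040293
  k=3: C(35,3)·0.166667^3·0.833333^32 = 0.088645
  k=4: C(35,4)·0.166667^4·0.833333^31 = 0.141833
P(X ≤ 4) = 0.284315

0.2843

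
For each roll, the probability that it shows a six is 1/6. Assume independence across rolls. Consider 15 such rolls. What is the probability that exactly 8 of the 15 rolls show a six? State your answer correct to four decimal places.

0.0011

X ~ Binomial(n=15, p=0.166667).
P(X=8) = C(15,8) · p^8 · (1−p)^7
= 6435 · 5.9537e-07 · 0.27908 = 0.001069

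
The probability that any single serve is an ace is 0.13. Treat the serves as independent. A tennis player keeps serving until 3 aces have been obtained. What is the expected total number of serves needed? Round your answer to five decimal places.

Y = total serves until the third success; negative binomial with r=3, p=0.13.
E[Y] = r / p = 3 / 0.13 = 23.0769231

23.07692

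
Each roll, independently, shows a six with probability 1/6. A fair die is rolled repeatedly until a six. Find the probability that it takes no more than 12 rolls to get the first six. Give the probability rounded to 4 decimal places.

0.8878

Y = number of rolls to the first success; geometric, p = 0.166667.
P(Y ≤ 12) = 1 − (1−p)^12 = 1 − 0.112157 = 0.887843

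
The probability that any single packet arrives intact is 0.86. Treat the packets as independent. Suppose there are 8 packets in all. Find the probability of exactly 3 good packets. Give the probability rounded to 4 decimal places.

X ~ Binomial(n=8, p=0.86).
P(X=3) = C(8,3) · p^3 · (1−p)^5
= 56 · 0.63606 · 5.3782e-05 = 0.001916

0.0019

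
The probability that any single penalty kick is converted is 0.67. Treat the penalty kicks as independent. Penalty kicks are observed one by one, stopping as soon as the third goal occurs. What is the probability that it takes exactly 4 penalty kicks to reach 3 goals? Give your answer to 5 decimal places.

Y = trial on which the third success occurs; negative binomial, r=3, p=0.67.
P(Y=4) = C(3,2) · p^3 · (1−p)^1
= 3 · 0.30076 · 0.33 = 0.2977554

0.29776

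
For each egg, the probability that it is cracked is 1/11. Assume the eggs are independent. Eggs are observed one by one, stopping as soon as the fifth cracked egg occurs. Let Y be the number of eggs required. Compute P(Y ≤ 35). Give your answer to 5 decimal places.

0.20893

Finishing within 35 eggs ⇔ at least 5 successes in the first 35. With X ~ Binomial(35, 0.090909), P(Y ≤ 35) = 1 − P(X ≤ 4).
  k=0: C(35,0)·0.090909^0·0.909091^35 = 0.0355841
  k=1: C(35,1)·0.090909^1·0.909091^34 = 0.1245444
  k=2: C(35,2)·0.090909^2·0.909091^33 = 0.2117254
  k=3: C(35,3)·0.090909^3·0.909091^32 = 0.2328980
  k=4: C(35,4)·0.090909^4·0.909091^31 = 0.1863184
1 − 0.7910702 = 0.2089298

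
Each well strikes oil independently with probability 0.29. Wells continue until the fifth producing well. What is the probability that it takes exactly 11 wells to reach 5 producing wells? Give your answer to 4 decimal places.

0.0552

Y = trial on which the fifth success occurs; negative binomial, r=5, p=0.29.
P(Y=11) = C(10,4) · p^5 · (1−p)^6
= 210 · 0.0020511 · 0.1281 = 0.055177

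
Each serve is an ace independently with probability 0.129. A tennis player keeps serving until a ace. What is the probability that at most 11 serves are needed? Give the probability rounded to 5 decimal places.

Y = number of serves to the first success; geometric, p = 0.129.
P(Y ≤ 11) = 1 − (1−p)^11 = 1 − 0.2188768 = 0.7811232

0.78112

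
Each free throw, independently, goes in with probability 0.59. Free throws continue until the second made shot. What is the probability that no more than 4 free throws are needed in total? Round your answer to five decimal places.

0.80909

Finishing within 4 free throws ⇔ at least 2 successes in the first 4. With X ~ Binomial(4, 0.59), P(Y ≤ 4) = 1 − P(X ≤ 1).
  k=0: C(4,0)·0.59^0·0.41^4 = 0.0282576
  k=1: C(4,1)·0.59^1·0.41^3 = 0.1626536
1 − 0.1909112 = 0.8090888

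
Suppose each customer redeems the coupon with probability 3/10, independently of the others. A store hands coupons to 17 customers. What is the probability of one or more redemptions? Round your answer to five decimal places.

0.99767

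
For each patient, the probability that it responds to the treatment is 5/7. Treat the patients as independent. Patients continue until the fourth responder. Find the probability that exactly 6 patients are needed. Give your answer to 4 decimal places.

Y = trial on which the fourth success occurs; negative binomial, r=4, p=0.714286.
P(Y=6) = C(5,3) · p^4 · (1−p)^2
= 10 · 0.26031 · 0.081633 = 0.212496

0.2125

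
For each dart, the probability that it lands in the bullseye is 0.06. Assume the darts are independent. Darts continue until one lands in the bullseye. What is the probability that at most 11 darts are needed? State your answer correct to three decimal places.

0.494

Y = number of darts to the first success; geometric, p = 0.06.
P(Y ≤ 11) = 1 − (1−p)^11 = 1 − 0.50630 = 0.49370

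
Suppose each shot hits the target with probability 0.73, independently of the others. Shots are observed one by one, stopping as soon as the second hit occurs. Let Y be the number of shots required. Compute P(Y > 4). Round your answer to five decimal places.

0.06279

Needing more than 4 shots ⇔ fewer than 2 successes in the first 4. With X ~ Binomial(4, 0.73), P(Y > 4) = P(X ≤ 1).
  k=0: C(4,0)·0.73^0·0.27^4 = 0.0053144
  k=1: C(4,1)·0.73^1·0.27^3 = 0.0574744
P(X ≤ 1) = 0.0627888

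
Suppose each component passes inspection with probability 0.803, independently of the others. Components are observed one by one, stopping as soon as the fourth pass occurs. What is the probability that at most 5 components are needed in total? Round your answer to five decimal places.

Finishing within 5 components ⇔ at least 4 successes in the first 5. With X ~ Binomial(5, 0.803), P(Y ≤ 5) = 1 − P(X ≤ 3).
  k=0: C(5,0)·0.803^0·0.197^5 = 0.0002967
  k=1: C(5,1)·0.803^1·0.197^4 = 0.0060471
  k=2: C(5,2)·0.803^2·0.197^3 = 0.0492981
  k=3: C(5,3)·0.803^3·0.197^2 = 0.2009459
1 − 0.2565878 = 0.7434122

0.74341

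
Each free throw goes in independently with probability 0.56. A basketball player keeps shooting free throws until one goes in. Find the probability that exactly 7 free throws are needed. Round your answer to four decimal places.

0.0041

Geometric (trials to first success), p = 0.56.
P(Y = 7) = (1−p)^6 · p = 0.0072563 · 0.56 = 0.004064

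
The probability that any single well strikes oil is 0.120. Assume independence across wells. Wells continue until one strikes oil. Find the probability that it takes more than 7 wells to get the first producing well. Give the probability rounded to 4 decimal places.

Y = number of wells to the first success; geometric, p = 0.12.
P(Y > 7) = P(first 7 all fail) = (1−p)^7 = 0.408676

0.4087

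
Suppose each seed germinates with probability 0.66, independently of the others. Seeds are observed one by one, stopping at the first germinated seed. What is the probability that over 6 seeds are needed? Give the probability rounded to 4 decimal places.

0.0015

Y = number of seeds to the first success; geometric, p = 0.66.
P(Y > 6) = P(first 6 all fail) = (1−p)^6 = 0.001545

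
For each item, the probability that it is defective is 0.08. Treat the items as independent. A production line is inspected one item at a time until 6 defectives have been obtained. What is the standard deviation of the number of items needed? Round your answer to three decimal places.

29.368

Y = total items until the sixth success; negative binomial with r=6, p=0.08.
SD(Y) = √[r(1−p)/p²] = √(862.50000) = 29.36835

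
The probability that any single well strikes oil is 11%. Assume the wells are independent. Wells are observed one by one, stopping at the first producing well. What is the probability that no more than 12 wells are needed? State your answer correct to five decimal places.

Y = number of wells to the first success; geometric, p = 0.11.
P(Y ≤ 12) = 1 − (1−p)^12 = 1 − 0.2469904 = 0.7530096

0.75301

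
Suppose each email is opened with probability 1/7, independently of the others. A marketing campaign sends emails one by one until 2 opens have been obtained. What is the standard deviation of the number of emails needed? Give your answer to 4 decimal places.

9.1652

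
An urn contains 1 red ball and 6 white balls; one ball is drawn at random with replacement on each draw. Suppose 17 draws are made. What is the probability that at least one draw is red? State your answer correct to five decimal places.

P(at least one) = 1 − P(none) = 1 − (1 − 0.142857)^17
= 1 − 0.0727620 = 0.9272380

0.92724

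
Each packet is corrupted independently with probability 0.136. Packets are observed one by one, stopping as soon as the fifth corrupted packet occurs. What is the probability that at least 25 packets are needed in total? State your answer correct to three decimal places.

Needing more than 24 packets ⇔ fewer than 5 successes in the first 24. With X ~ Binomial(24, 0.136), P(Y > 24) = P(X ≤ 4).
  k=0: C(24,0)·0.136^0·0.864^24 = 0.02995
  k=1: C(24,1)·0.136^1·0.864^23 = 0.11313
  k=2: C(24,2)·0.136^2·0.864^22 = 0.20478
  k=3: C(24,3)·0.136^3·0.864^21 = 0.23638
  k=4: C(24,4)·0.136^4·0.864^20 = 0.19534
P(X ≤ 4) = 0.77958

0.780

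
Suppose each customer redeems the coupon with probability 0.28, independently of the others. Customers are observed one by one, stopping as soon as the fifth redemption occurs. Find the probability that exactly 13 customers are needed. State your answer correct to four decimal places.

0.0615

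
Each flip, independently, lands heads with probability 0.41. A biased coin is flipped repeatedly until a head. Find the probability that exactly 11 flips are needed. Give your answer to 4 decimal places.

0.0021

Geometric (trials to first success), p = 0.41.
P(Y = 11) = (1−p)^10 · p = 0.0051112 · 0.41 = 0.002096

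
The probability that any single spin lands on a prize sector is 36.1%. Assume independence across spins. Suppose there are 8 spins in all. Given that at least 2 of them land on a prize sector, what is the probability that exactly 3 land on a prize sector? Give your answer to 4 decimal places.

0.3316

X ~ Binomial(8, 0.361). Want P(X=3 | X≥2) = P(X=3) / P(X≥2).
P(X=3) = C(8,3)·0.361^3·0.639^5 = 0.280682
P(X≥2) = 1 − 0.027798 − 0.125633 = 0.846570
Ratio = 0.280682 / 0.846570 = 0.331552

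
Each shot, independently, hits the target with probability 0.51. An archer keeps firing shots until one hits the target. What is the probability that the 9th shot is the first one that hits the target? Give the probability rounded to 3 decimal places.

Geometric (trials to first success), p = 0.51.
P(Y = 9) = (1−p)^8 · p = 0.0033233 · 0.51 = 0.00169

0.002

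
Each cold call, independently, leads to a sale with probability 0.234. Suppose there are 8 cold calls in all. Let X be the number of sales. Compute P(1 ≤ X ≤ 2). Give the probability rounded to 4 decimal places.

0.5994

X ~ Binomial(8, 0.234); P(1 ≤ X ≤ 2) = Σ C(8,k) p^k (1−p)^(8−k) over k:
  k=1: C(8,1)·0.234^1·0.766^7 = 0.289672
  k=2: C(8,2)·0.234^2·0.766^6 = 0.309715
Total = 0.599388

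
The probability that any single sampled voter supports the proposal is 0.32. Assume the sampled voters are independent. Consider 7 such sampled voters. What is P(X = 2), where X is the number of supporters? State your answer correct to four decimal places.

X ~ Binomial(n=7, p=0.32).
P(X=2) = C(7,2) · p^2 · (1−p)^5
= 21 · 0.1024 · 0.14539 = 0.312654

0.3127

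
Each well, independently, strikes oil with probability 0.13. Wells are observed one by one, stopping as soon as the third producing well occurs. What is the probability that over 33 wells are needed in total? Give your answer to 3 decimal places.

0.179

Needing more than 33 wells ⇔ fewer than 3 successes in the first 33. With X ~ Binomial(33, 0.13), P(Y > 33) = P(X ≤ 2).
  k=0: C(33,0)·0.13^0·0.87^33 = 0.01010
  k=1: C(33,1)·0.13^1·0.87^32 = 0.04978
  k=2: C(33,2)·0.13^2·0.87^31 = 0.11902
P(X ≤ 2) = 0.17890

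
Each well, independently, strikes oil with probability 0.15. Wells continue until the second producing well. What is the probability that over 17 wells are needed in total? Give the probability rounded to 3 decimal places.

Needing more than 17 wells ⇔ fewer than 2 successes in the first 17. With X ~ Binomial(17, 0.15), P(Y > 17) = P(X ≤ 1).
  k=0: C(17,0)·0.15^0·0.85^17 = 0.06311
  k=1: C(17,1)·0.15^1·0.85^16 = 0.18934
P(X ≤ 1) = 0.25245

0.252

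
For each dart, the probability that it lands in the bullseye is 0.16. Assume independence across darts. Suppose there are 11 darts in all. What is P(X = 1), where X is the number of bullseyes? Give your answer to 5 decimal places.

0.30783

X ~ Binomial(n=11, p=0.16).
P(X=1) = C(11,1) · p^1 · (1−p)^10
= 11 · 0.16 · 0.1749 = 0.3078262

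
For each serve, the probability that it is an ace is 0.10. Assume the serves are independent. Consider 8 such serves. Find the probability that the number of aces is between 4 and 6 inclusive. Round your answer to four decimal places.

0.0050

X ~ Binomial(8, 0.10); P(4 ≤ X ≤ 6) = Σ C(8,k) p^k (1−p)^(8−k) over k:
  k=4: C(8,4)·0.10^4·0.90^4 = 0.004593
  k=5: C(8,5)·0.10^5·0.90^3 = 0.000408
  k=6: C(8,6)·0.10^6·0.90^2 = 0.000023
Total = 0.005024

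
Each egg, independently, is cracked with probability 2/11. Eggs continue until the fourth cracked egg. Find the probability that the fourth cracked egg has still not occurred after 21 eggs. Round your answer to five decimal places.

Needing more than 21 eggs ⇔ fewer than 4 successes in the first 21. With X ~ Binomial(21, 0.181818), P(Y > 21) = P(X ≤ 3).
  k=0: C(21,0)·0.181818^0·0.818182^21 = 0.0147859
  k=1: C(21,1)·0.181818^1·0.818182^20 = 0.0690006
  k=2: C(21,2)·0.181818^2·0.818182^19 = 0.1533347
  k=3: C(21,3)·0.181818^3·0.818182^18 = 0.2158045
P(X ≤ 3) = 0.4529257

0.45293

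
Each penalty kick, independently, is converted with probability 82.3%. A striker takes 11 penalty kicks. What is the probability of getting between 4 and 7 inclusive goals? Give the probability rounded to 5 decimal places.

X ~ Binomial(11, 0.823); P(4 ≤ X ≤ 7) = Σ C(11,k) p^k (1−p)^(11−k) over k:
  k=4: C(11,4)·0.823^4·0.177^7 = 0.0008240
  k=5: C(11,5)·0.823^5·0.177^6 = 0.0053639
  k=6: C(11,6)·0.823^6·0.177^5 = 0.0249406
  k=7: C(11,7)·0.823^7·0.177^4 = 0.0828335
Total = 0.1139620

0.11396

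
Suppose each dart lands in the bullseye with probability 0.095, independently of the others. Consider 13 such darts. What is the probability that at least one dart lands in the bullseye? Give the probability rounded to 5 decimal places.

P(at least one) = 1 − P(none) = 1 − (1 − 0.095)^13
= 1 − 0.2731691 = 0.7268309

0.72683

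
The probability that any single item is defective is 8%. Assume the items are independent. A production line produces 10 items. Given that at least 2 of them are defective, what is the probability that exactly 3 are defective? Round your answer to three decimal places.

X ~ Binomial(10, 0.08). Want P(X=3 | X≥2) = P(X=3) / P(X≥2).
P(X=3) = C(10,3)·0.08^3·0.92^7 = 0.03427
P(X≥2) = 1 − 0.43439 − 0.37773 = 0.18788
Ratio = 0.03427 / 0.18788 = 0.18242

0.182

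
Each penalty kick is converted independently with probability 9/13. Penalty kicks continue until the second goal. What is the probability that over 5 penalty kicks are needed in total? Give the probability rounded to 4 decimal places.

Needing more than 5 penalty kicks ⇔ fewer than 2 successes in the first 5. With X ~ Binomial(5, 0.692308), P(Y > 5) = P(X ≤ 1).
  k=0: C(5,0)·0.692308^0·0.307692^5 = 0.002758
  k=1: C(5,1)·0.692308^1·0.307692^4 = 0.031027
P(X ≤ 1) = 0.033785

0.0338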